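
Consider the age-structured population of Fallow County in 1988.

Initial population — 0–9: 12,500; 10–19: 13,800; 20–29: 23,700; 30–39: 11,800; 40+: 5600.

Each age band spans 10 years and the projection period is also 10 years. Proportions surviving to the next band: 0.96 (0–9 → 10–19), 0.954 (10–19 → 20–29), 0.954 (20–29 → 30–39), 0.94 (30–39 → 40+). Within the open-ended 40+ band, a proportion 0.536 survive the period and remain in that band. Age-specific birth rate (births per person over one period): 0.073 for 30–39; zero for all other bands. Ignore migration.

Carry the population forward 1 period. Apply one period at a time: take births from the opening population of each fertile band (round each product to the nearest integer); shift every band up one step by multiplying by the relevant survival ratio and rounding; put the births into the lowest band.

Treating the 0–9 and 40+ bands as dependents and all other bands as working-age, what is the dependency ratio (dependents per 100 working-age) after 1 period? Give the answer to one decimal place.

After projecting period 1:
Births: 11800 * 0.073 = 861
10–19: 12500 * 0.96 = 12000
20–29: 13800 * 0.954 = 13165
30–39: 23700 * 0.954 = 22610
40+: 11800 * 0.94 + 5600 * 0.536 = 11092 + 3002 = 14094
End of period: [861, 12000, 13165, 22610, 14094]
Dependents (band 0–9 + band 40+) = 861 + 14094 = 14955; working-age = 47775; ratio = 14955/47775 × 100 = 31.3

31.3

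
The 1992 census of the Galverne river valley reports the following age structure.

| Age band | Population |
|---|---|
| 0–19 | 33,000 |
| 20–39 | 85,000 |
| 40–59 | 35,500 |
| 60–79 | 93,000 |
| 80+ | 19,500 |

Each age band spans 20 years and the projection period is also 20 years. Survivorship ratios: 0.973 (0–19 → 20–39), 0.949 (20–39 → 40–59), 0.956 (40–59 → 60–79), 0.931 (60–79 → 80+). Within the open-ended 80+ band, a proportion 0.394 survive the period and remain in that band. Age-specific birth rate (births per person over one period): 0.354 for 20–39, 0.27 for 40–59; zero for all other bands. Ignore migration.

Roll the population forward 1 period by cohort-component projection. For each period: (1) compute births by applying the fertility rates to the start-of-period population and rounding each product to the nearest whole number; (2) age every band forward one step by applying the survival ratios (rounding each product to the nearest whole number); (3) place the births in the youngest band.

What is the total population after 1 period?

Numbering the bands 1..5 from youngest to oldest:
Period 1:
Births: 85000 * 0.354 = 30090 ; 35500 * 0.27 = 9585 → 39675
Band 2: 33000 * 0.973 = 32109
Band 3: 85000 * 0.949 = 80665
Band 4: 35500 * 0.956 = 33938
Band 5: 93000 * 0.931 + 19500 * 0.394 = 86583 + 7683 = 94266
→ [39675, 32109, 80665, 33938, 94266]
Total after period 1: 39675 + 32109 + 80665 + 33938 + 94266 = 280653

280653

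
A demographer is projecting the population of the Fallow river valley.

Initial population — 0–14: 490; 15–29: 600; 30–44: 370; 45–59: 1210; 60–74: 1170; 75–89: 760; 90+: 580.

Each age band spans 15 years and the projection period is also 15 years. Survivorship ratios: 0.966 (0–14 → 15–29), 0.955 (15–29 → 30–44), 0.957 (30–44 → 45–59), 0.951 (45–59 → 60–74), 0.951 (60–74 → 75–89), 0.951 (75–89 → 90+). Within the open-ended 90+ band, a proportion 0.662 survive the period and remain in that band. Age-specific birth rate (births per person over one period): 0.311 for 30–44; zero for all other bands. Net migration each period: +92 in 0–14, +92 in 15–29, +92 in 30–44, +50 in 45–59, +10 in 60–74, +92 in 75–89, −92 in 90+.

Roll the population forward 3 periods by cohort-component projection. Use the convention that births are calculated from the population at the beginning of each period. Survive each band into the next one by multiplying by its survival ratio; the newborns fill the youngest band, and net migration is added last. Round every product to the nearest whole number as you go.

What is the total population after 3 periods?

(Bands numbered youngest = 1 to oldest = 7.)
Period 1.
Births: 370 * 0.311 = 115
Band 2: 490 * 0.966 = 473
Band 3: 600 * 0.955 = 573
Band 4: 370 * 0.957 = 354
Band 5: 1210 * 0.951 = 1151
Band 6: 1170 * 0.951 = 1113
Band 7: 760 * 0.951 + 580 * 0.662 = 723 + 384 = 1107
Net migration: Band 1 + 92 → 207; Band 2 + 92 → 565; Band 3 + 92 → 665; Band 4 + 50 → 404; Band 5 + 10 → 1161; Band 6 + 92 → 1205; Band 7 − 92 → 1015
Giving 207 / 565 / 665 / 404 / 1161 / 1205 / 1015.
Period 2.
Births: 665 * 0.311 = 207
Band 2: 207 * 0.966 = 200
Band 3: 565 * 0.955 = 540
Band 4: 665 * 0.957 = 636
Band 5: 404 * 0.951 = 384
Band 6: 1161 * 0.951 = 1104
Band 7: 1205 * 0.951 + 1015 * 0.662 = 1146 + 672 = 1818
Net migration: Band 1 + 92 → 299; Band 2 + 92 → 292; Band 3 + 92 → 632; Band 4 + 50 → 686; Band 5 + 10 → 394; Band 6 + 92 → 1196; Band 7 − 92 → 1726
Giving 299 / 292 / 632 / 686 / 394 / 1196 / 1726.
Period 3.
Births: 632 * 0.311 = 197
Band 2: 299 * 0.966 = 289
Band 3: 292 * 0.955 = 279
Band 4: 632 * 0.957 = 605
Band 5: 686 * 0.951 = 652
Band 6: 394 * 0.951 = 375
Band 7: 1196 * 0.951 + 1726 * 0.662 = 1137 + 1143 = 2280
Net migration: Band 1 + 92 → 289; Band 2 + 92 → 381; Band 3 + 92 → 371; Band 4 + 50 → 655; Band 5 + 10 → 662; Band 6 + 92 → 467; Band 7 − 92 → 2188
Giving 289 / 381 / 371 / 655 / 662 / 467 / 2188.
Total after period 3: 289 + 381 + 371 + 655 + 662 + 467 + 2188 = 5013

5013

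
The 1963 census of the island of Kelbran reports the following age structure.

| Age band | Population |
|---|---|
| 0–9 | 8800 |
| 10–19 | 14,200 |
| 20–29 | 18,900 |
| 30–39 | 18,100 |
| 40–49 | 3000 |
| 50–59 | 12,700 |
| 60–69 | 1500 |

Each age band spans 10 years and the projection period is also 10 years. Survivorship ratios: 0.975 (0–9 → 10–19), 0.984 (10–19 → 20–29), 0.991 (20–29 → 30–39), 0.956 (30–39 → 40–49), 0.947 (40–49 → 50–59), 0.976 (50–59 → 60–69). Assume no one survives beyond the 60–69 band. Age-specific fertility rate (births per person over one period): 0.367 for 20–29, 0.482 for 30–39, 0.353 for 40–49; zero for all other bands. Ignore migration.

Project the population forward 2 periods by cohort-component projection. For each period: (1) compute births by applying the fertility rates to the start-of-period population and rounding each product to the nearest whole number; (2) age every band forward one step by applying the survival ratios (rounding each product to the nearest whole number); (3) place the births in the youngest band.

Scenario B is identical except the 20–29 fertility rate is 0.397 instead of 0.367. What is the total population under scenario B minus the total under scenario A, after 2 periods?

972

[period 1]
Births: 18900 × 0.367 = 6936, 18100 × 0.482 = 8724, 3000 × 0.353 = 1059 ⇒ total 16719
10–19: 8800 × 0.975 = 8580
20–29: 14200 × 0.984 = 13973
30–39: 18900 × 0.991 = 18730
40–49: 18100 × 0.956 = 17304
50–59: 3000 × 0.947 = 2841
60–69: 12700 × 0.976 = 12395
Giving 16719 / 8580 / 13973 / 18730 / 17304 / 2841 / 12395.
[period 2]
Births: 13973 × 0.367 = 5128, 18730 × 0.482 = 9028, 17304 × 0.353 = 6108 ⇒ total 20264
10–19: 16719 × 0.975 = 16301
20–29: 8580 × 0.984 = 8443
30–39: 13973 × 0.991 = 13847
40–49: 18730 × 0.956 = 17906
50–59: 17304 × 0.947 = 16387
60–69: 2841 × 0.976 = 2773
Giving 20264 / 16301 / 8443 / 13847 / 17906 / 16387 / 2773.
Scenario A total after 2 periods: 95921
Scenario B projection —
[period 1]
Births: 18900 × 0.397 = 7503, 18100 × 0.482 = 8724, 3000 × 0.353 = 1059 ⇒ total 17286
10–19: 8800 × 0.975 = 8580
20–29: 14200 × 0.984 = 13973
30–39: 18900 × 0.991 = 18730
40–49: 18100 × 0.956 = 17304
50–59: 3000 × 0.947 = 2841
60–69: 12700 × 0.976 = 12395
Giving 17286 / 8580 / 13973 / 18730 / 17304 / 2841 / 12395.
[period 2]
Births: 13973 × 0.397 = 5547, 18730 × 0.482 = 9028, 17304 × 0.353 = 6108 ⇒ total 20683
10–19: 17286 × 0.975 = 16854
20–29: 8580 × 0.984 = 8443
30–39: 13973 × 0.991 = 13847
40–49: 18730 × 0.956 = 17906
50–59: 17304 × 0.947 = 16387
60–69: 2841 × 0.976 = 2773
Giving 20683 / 16854 / 8443 / 13847 / 17906 / 16387 / 2773.
Scenario B total after 2 periods: 96893
Difference B − A = 96893 − 95921 = 972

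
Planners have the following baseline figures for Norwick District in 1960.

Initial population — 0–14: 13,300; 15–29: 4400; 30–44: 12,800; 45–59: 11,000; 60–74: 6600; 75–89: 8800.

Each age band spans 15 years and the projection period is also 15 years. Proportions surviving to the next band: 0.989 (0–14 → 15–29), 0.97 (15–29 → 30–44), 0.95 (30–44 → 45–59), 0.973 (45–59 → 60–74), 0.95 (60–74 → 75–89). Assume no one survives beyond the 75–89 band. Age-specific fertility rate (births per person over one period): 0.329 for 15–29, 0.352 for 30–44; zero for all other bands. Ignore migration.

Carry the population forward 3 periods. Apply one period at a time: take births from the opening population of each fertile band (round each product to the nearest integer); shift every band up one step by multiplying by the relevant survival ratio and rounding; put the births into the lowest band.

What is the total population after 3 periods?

45213

After projecting period 1:
Births: 4400 * 0.329 = 1448  |  12800 * 0.352 = 4506 — total 5954
15–29: 13300 * 0.989 = 13154
30–44: 4400 * 0.97 = 4268
45–59: 12800 * 0.95 = 12160
60–74: 11000 * 0.973 = 10703
75–89: 6600 * 0.95 = 6270
→ [5954, 13154, 4268, 12160, 10703, 6270]
After projecting period 2:
Births: 13154 * 0.329 = 4328  |  4268 * 0.352 = 1502 — total 5830
15–29: 5954 * 0.989 = 5889
30–44: 13154 * 0.97 = 12759
45–59: 4268 * 0.95 = 4055
60–74: 12160 * 0.973 = 11832
75–89: 10703 * 0.95 = 10168
→ [5830, 5889, 12759, 4055, 11832, 10168]
After projecting period 3:
Births: 5889 * 0.329 = 1937  |  12759 * 0.352 = 4491 — total 6428
15–29: 5830 * 0.989 = 5766
30–44: 5889 * 0.97 = 5712
45–59: 12759 * 0.95 = 12121
60–74: 4055 * 0.973 = 3946
75–89: 11832 * 0.95 = 11240
→ [6428, 5766, 5712, 12121, 3946, 11240]
Total after period 3: 6428 + 5766 + 5712 + 12121 + 3946 + 11240 = 45213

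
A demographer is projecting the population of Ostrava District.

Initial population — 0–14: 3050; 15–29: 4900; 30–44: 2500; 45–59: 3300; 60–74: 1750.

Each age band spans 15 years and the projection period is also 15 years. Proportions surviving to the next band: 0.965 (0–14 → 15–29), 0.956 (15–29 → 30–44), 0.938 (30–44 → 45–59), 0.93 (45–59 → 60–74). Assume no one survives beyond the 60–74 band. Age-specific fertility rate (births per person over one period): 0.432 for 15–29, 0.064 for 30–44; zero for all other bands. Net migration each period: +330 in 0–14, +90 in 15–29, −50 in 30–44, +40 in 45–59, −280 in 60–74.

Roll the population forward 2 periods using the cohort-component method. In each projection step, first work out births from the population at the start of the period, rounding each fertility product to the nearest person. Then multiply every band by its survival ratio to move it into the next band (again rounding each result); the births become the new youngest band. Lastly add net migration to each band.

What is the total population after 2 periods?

13718

Period 1.
Births: 4900 * 0.432 = 2117  |  2500 * 0.064 = 160 → 2277
15–29: 3050 * 0.965 = 2943
30–44: 4900 * 0.956 = 4684
45–59: 2500 * 0.938 = 2345
60–74: 3300 * 0.93 = 3069
Net migration: 0–14 + 330 → 2607; 15–29 + 90 → 3033; 30–44 − 50 → 4634; 45–59 + 40 → 2385; 60–74 − 280 → 2789
Population now: 0–14=2607, 15–29=3033, 30–44=4634, 45–59=2385, 60–74=2789
Period 2.
Births: 3033 * 0.432 = 1310  |  4634 * 0.064 = 297 → 1607
15–29: 2607 * 0.965 = 2516
30–44: 3033 * 0.956 = 2900
45–59: 4634 * 0.938 = 4347
60–74: 2385 * 0.93 = 2218
Net migration: 0–14 + 330 → 1937; 15–29 + 90 → 2606; 30–44 − 50 → 2850; 45–59 + 40 → 4387; 60–74 − 280 → 1938
Population now: 0–14=1937, 15–29=2606, 30–44=2850, 45–59=4387, 60–74=1938
Total after period 2: 1937 + 2606 + 2850 + 4387 + 1938 = 13718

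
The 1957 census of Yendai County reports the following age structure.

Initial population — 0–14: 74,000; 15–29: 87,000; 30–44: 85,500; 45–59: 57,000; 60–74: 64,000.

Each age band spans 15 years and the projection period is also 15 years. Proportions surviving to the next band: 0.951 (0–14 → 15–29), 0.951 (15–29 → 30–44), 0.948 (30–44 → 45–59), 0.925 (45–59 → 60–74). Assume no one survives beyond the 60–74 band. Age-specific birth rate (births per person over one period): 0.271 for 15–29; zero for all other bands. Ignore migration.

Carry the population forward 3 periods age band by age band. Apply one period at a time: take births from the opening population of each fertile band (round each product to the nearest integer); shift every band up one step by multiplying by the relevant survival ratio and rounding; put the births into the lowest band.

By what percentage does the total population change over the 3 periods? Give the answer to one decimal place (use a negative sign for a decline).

-50.6

(Bands numbered youngest = 1 to oldest = 5.)
Period 1.
Births: 87000 × 0.271 = 23577
Band 2: 74000 × 0.951 = 70374
Band 3: 87000 × 0.951 = 82737
Band 4: 85500 × 0.948 = 81054
Band 5: 57000 × 0.925 = 52725
End of period: [23577, 70374, 82737, 81054, 52725]
Period 2.
Births: 70374 × 0.271 = 19071
Band 2: 23577 × 0.951 = 22422
Band 3: 70374 × 0.951 = 66926
Band 4: 82737 × 0.948 = 78435
Band 5: 81054 × 0.925 = 74975
End of period: [19071, 22422, 66926, 78435, 74975]
Period 3.
Births: 22422 × 0.271 = 6076
Band 2: 19071 × 0.951 = 18137
Band 3: 22422 × 0.951 = 21323
Band 4: 66926 × 0.948 = 63446
Band 5: 78435 × 0.925 = 72552
End of period: [6076, 18137, 21323, 63446, 72552]
Total: 367500 → 181534; change = -185966; percentage change = -50.6%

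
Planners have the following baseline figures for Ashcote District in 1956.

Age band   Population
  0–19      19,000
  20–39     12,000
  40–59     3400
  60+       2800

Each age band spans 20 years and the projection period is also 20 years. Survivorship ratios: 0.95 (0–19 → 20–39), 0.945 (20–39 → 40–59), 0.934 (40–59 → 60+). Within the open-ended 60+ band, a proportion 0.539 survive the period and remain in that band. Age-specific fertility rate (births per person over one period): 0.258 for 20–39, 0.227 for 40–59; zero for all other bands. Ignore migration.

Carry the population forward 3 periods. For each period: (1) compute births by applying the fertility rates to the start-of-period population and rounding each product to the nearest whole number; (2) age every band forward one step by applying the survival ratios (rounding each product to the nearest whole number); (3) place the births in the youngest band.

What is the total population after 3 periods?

Let group 1 be 0–19 through group 4 = 60+.
Period 1:
Births: 12000 × 0.258 = 3096 ; 3400 × 0.227 = 772 — total 3868
Group 2: 19000 × 0.95 = 18050
Group 3: 12000 × 0.945 = 11340
Group 4: 3400 × 0.934 + 2800 × 0.539 = 3176 + 1509 = 4685
Population now: 0–19=3868, 20–39=18050, 40–59=11340, 60+=4685
Period 2:
Births: 18050 × 0.258 = 4657 ; 11340 × 0.227 = 2574 — total 7231
Group 2: 3868 × 0.95 = 3675
Group 3: 18050 × 0.945 = 17057
Group 4: 11340 × 0.934 + 4685 × 0.539 = 10592 + 2525 = 13117
Population now: 0–19=7231, 20–39=3675, 40–59=17057, 60+=13117
Period 3:
Births: 3675 × 0.258 = 948 ; 17057 × 0.227 = 3872 — total 4820
Group 2: 7231 × 0.95 = 6869
Group 3: 3675 × 0.945 = 3473
Group 4: 17057 × 0.934 + 13117 × 0.539 = 15931 + 7070 = 23001
Population now: 0–19=4820, 20–39=6869, 40–59=3473, 60+=23001
Total after period 3: 4820 + 6869 + 3473 + 23001 = 38163

38163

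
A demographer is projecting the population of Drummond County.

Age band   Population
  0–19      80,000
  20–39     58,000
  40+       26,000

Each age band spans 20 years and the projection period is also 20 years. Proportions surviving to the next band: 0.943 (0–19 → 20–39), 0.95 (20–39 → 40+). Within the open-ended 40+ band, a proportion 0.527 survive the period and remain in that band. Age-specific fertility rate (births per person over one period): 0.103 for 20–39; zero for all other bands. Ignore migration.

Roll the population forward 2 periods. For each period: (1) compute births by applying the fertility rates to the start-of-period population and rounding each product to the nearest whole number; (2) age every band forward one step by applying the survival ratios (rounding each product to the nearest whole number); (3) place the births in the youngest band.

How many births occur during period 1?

Numbering the bands 1..3 from youngest to oldest:
[period 1]
Births: 58000 × 0.103 = 5974
Band 2: 80000 × 0.943 = 75440
Band 3: 58000 × 0.95 + 26000 × 0.527 = 55100 + 13702 = 68802
Giving 5974 / 75440 / 68802.

5974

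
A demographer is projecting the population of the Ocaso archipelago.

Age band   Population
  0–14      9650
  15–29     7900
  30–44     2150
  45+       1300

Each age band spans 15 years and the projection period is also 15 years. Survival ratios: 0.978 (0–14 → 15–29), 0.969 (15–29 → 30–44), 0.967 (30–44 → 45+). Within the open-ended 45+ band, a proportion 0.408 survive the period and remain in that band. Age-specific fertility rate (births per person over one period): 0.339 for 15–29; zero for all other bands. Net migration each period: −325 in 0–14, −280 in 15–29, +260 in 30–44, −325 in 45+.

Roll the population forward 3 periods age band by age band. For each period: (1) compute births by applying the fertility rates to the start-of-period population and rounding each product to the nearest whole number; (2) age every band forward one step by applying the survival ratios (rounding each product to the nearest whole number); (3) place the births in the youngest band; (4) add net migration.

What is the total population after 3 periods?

16895

(Groups numbered youngest = 1 to oldest = 4.)
— Period 1 —
Births: 7900 × 0.339 = 2678
Group 2: 9650 × 0.978 = 9438
Group 3: 7900 × 0.969 = 7655
Group 4: 2150 × 0.967 + 1300 × 0.408 = 2079 + 530 = 2609
Net migration: Group 1 − 325 → 2353; Group 2 − 280 → 9158; Group 3 + 260 → 7915; Group 4 − 325 → 2284
Population now: 0–14=2353, 15–29=9158, 30–44=7915, 45+=2284
— Period 2 —
Births: 9158 × 0.339 = 3105
Group 2: 2353 × 0.978 = 2301
Group 3: 9158 × 0.969 = 8874
Group 4: 7915 × 0.967 + 2284 × 0.408 = 7654 + 932 = 8586
Net migration: Group 1 − 325 → 2780; Group 2 − 280 → 2021; Group 3 + 260 → 9134; Group 4 − 325 → 8261
Population now: 0–14=2780, 15–29=2021, 30–44=9134, 45+=8261
— Period 3 —
Births: 2021 × 0.339 = 685
Group 2: 2780 × 0.978 = 2719
Group 3: 2021 × 0.969 = 1958
Group 4: 9134 × 0.967 + 8261 × 0.408 = 8833 + 3370 = 12203
Net migration: Group 1 − 325 → 360; Group 2 − 280 → 2439; Group 3 + 260 → 2218; Group 4 − 325 → 11878
Population now: 0–14=360, 15–29=2439, 30–44=2218, 45+=11878
Total after period 3: 360 + 2439 + 2218 + 11878 = 16895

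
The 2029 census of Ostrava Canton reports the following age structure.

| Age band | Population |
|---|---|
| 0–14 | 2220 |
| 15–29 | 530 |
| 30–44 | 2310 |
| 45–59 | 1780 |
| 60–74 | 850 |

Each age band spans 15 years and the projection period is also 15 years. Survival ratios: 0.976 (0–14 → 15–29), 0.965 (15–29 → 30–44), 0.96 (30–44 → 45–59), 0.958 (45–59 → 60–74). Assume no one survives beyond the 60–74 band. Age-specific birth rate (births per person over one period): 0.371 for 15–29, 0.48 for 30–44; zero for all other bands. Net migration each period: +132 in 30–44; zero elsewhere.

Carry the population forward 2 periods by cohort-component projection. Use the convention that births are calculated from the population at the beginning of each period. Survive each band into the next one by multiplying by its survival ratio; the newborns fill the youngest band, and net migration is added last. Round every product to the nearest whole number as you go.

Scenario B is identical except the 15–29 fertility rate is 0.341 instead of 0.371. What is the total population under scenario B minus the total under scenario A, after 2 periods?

[period 1]
Births: 530 × 0.371 = 197 ; 2310 × 0.48 = 1109 ⇒ total 1306
15–29: 2220 × 0.976 = 2167
30–44: 530 × 0.965 = 511
45–59: 2310 × 0.96 = 2218
60–74: 1780 × 0.958 = 1705
Net migration: 30–44 + 132 → 643
End of period: [1306, 2167, 643, 2218, 1705]
[period 2]
Births: 2167 × 0.371 = 804 ; 643 × 0.48 = 309 ⇒ total 1113
15–29: 1306 × 0.976 = 1275
30–44: 2167 × 0.965 = 2091
45–59: 643 × 0.96 = 617
60–74: 2218 × 0.958 = 2125
Net migration: 30–44 + 132 → 2223
End of period: [1113, 1275, 2223, 617, 2125]
Scenario A total after 2 periods: 7353
Scenario B projection —
[period 1]
Births: 530 × 0.341 = 181 ; 2310 × 0.48 = 1109 ⇒ total 1290
15–29: 2220 × 0.976 = 2167
30–44: 530 × 0.965 = 511
45–59: 2310 × 0.96 = 2218
60–74: 1780 × 0.958 = 1705
Net migration: 30–44 + 132 → 643
End of period: [1290, 2167, 643, 2218, 1705]
[period 2]
Births: 2167 × 0.341 = 739 ; 643 × 0.48 = 309 ⇒ total 1048
15–29: 1290 × 0.976 = 1259
30–44: 2167 × 0.965 = 2091
45–59: 643 × 0.96 = 617
60–74: 2218 × 0.958 = 2125
Net migration: 30–44 + 132 → 2223
End of period: [1048, 1259, 2223, 617, 2125]
Scenario B total after 2 periods: 7272
Difference B − A = 7272 − 7353 = -81

-81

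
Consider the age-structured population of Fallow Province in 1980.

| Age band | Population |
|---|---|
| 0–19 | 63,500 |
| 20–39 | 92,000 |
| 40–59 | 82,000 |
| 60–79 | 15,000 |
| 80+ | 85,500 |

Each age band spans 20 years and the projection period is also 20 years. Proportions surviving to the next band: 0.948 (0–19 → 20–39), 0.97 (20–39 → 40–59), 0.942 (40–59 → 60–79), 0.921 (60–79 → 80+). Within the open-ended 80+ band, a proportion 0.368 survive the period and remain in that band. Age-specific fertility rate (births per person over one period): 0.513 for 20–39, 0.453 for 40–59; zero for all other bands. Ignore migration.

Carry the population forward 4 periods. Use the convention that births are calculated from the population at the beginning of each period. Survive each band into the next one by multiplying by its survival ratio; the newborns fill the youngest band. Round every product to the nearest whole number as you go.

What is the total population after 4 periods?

(Groups numbered youngest = 1 to oldest = 5.)
After projecting period 1:
Births: 92000 × 0.513 = 47196, 82000 × 0.453 = 37146 — total 84342
Group 2: 63500 × 0.948 = 60198
Group 3: 92000 × 0.97 = 89240
Group 4: 82000 × 0.942 = 77244
Group 5: 15000 × 0.921 + 85500 × 0.368 = 13815 + 31464 = 45279
→ [84342, 60198, 89240, 77244, 45279]
After projecting period 2:
Births: 60198 × 0.513 = 30882, 89240 × 0.453 = 40426 — total 71308
Group 2: 84342 × 0.948 = 79956
Group 3: 60198 × 0.97 = 58392
Group 4: 89240 × 0.942 = 84064
Group 5: 77244 × 0.921 + 45279 × 0.368 = 71142 + 16663 = 87805
→ [71308, 79956, 58392, 84064, 87805]
After projecting period 3:
Births: 79956 × 0.513 = 41017, 58392 × 0.453 = 26452 — total 67469
Group 2: 71308 × 0.948 = 67600
Group 3: 79956 × 0.97 = 77557
Group 4: 58392 × 0.942 = 55005
Group 5: 84064 × 0.921 + 87805 × 0.368 = 77423 + 32312 = 109735
→ [67469, 67600, 77557, 55005, 109735]
After projecting period 4:
Births: 67600 × 0.513 = 34679, 77557 × 0.453 = 35133 — total 69812
Group 2: 67469 × 0.948 = 63961
Group 3: 67600 × 0.97 = 65572
Group 4: 77557 × 0.942 = 73059
Group 5: 55005 × 0.921 + 109735 × 0.368 = 50660 + 40382 = 91042
→ [69812, 63961, 65572, 73059, 91042]
Total after period 4: 69812 + 63961 + 65572 + 73059 + 91042 = 363446

363446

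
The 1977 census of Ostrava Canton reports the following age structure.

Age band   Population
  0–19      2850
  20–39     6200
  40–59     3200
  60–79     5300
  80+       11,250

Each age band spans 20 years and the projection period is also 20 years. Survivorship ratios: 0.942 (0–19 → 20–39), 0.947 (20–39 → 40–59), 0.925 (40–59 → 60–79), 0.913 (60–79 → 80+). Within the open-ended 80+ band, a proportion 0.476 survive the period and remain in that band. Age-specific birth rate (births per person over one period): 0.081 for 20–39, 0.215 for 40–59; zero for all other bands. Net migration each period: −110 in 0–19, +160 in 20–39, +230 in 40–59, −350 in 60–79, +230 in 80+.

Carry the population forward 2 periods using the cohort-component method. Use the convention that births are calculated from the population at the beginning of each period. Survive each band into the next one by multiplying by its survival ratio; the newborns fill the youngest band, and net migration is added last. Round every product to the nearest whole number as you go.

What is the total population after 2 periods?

Period 1.
Births: 6200 × 0.081 = 502  |  3200 × 0.215 = 688 ⇒ total 1190
20–39: 2850 × 0.942 = 2685
40–59: 6200 × 0.947 = 5871
60–79: 3200 × 0.925 = 2960
80+: 5300 × 0.913 + 11250 × 0.476 = 4839 + 5355 = 10194
Net migration: 0–19 − 110 → 1080; 20–39 + 160 → 2845; 40–59 + 230 → 6101; 60–79 − 350 → 2610; 80+ + 230 → 10424
Giving 1080 / 2845 / 6101 / 2610 / 10424.
Period 2.
Births: 2845 × 0.081 = 230  |  6101 × 0.215 = 1312 ⇒ total 1542
20–39: 1080 × 0.942 = 1017
40–59: 2845 × 0.947 = 2694
60–79: 6101 × 0.925 = 5643
80+: 2610 × 0.913 + 10424 × 0.476 = 2383 + 4962 = 7345
Net migration: 0–19 − 110 → 1432; 20–39 + 160 → 1177; 40–59 + 230 → 2924; 60–79 − 350 → 5293; 80+ + 230 → 7575
Giving 1432 / 1177 / 2924 / 5293 / 7575.
Total after period 2: 1432 + 1177 + 2924 + 5293 + 7575 = 18401

18401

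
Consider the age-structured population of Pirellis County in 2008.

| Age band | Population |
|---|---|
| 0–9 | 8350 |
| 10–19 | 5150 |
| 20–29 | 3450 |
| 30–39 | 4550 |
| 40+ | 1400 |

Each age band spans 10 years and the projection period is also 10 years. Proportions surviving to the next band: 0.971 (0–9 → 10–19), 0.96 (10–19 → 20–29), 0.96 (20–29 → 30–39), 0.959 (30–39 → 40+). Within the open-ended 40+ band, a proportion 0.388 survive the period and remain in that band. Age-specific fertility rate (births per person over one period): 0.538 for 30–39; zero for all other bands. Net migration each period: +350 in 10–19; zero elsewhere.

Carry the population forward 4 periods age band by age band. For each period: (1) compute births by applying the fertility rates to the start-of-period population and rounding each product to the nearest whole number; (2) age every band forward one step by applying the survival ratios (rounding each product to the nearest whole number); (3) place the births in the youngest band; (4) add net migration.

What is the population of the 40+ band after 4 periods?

10006

[period 1]
Births: 4550 * 0.538 = 2448
10–19: 8350 * 0.971 = 8108
20–29: 5150 * 0.96 = 4944
30–39: 3450 * 0.96 = 3312
40+: 4550 * 0.959 + 1400 * 0.388 = 4363 + 543 = 4906
Net migration: 10–19 + 350 → 8458
→ [2448, 8458, 4944, 3312, 4906]
[period 2]
Births: 3312 * 0.538 = 1782
10–19: 2448 * 0.971 = 2377
20–29: 8458 * 0.96 = 8120
30–39: 4944 * 0.96 = 4746
40+: 3312 * 0.959 + 4906 * 0.388 = 3176 + 1904 = 5080
Net migration: 10–19 + 350 → 2727
→ [1782, 2727, 8120, 4746, 5080]
[period 3]
Births: 4746 * 0.538 = 2553
10–19: 1782 * 0.971 = 1730
20–29: 2727 * 0.96 = 2618
30–39: 8120 * 0.96 = 7795
40+: 4746 * 0.959 + 5080 * 0.388 = 4551 + 1971 = 6522
Net migration: 10–19 + 350 → 2080
→ [2553, 2080, 2618, 7795, 6522]
[period 4]
Births: 7795 * 0.538 = 4194
10–19: 2553 * 0.971 = 2479
20–29: 2080 * 0.96 = 1997
30–39: 2618 * 0.96 = 2513
40+: 7795 * 0.959 + 6522 * 0.388 = 7475 + 2531 = 10006
Net migration: 10–19 + 350 → 2829
→ [4194, 2829, 1997, 2513, 10006]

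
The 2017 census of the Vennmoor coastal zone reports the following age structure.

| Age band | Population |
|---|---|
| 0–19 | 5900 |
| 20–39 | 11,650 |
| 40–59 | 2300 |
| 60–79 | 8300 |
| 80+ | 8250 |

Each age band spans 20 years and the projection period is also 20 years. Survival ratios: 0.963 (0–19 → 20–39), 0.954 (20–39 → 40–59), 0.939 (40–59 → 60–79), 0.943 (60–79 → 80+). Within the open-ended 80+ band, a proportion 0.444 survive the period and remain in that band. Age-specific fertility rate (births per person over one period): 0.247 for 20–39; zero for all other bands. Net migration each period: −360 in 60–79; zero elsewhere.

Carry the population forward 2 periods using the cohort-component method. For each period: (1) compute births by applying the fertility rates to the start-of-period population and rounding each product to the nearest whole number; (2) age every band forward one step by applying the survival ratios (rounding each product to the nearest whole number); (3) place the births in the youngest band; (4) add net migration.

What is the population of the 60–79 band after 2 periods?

— Period 1 —
Births: 11650 * 0.247 = 2878
20–39: 5900 * 0.963 = 5682
40–59: 11650 * 0.954 = 11114
60–79: 2300 * 0.939 = 2160
80+: 8300 * 0.943 + 8250 * 0.444 = 7827 + 3663 = 11490
Net migration: 60–79 − 360 → 1800
→ [2878, 5682, 11114, 1800, 11490]
— Period 2 —
Births: 5682 * 0.247 = 1403
20–39: 2878 * 0.963 = 2772
40–59: 5682 * 0.954 = 5421
60–79: 11114 * 0.939 = 10436
80+: 1800 * 0.943 + 11490 * 0.444 = 1697 + 5102 = 6799
Net migration: 60–79 − 360 → 10076
→ [1403, 2772, 5421, 10076, 6799]

10076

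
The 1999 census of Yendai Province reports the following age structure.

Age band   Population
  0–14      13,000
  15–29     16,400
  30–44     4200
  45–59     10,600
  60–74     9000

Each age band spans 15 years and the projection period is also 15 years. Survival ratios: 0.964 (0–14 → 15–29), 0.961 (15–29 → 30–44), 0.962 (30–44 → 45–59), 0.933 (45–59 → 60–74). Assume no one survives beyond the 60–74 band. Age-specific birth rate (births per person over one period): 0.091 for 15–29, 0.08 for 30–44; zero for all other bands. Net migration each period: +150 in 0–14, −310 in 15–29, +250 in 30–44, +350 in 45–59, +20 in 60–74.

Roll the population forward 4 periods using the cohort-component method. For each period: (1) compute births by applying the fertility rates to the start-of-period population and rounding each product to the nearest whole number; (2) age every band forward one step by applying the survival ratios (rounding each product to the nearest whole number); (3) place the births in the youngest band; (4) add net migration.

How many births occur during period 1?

1828

[period 1]
Births: 16400 * 0.091 = 1492, 4200 * 0.08 = 336 ⇒ total 1828
15–29: 13000 * 0.964 = 12532
30–44: 16400 * 0.961 = 15760
45–59: 4200 * 0.962 = 4040
60–74: 10600 * 0.933 = 9890
Net migration: 0–14 + 150 → 1978; 15–29 − 310 → 12222; 30–44 + 250 → 16010; 45–59 + 350 → 4390; 60–74 + 20 → 9910
→ [1978, 12222, 16010, 4390, 9910]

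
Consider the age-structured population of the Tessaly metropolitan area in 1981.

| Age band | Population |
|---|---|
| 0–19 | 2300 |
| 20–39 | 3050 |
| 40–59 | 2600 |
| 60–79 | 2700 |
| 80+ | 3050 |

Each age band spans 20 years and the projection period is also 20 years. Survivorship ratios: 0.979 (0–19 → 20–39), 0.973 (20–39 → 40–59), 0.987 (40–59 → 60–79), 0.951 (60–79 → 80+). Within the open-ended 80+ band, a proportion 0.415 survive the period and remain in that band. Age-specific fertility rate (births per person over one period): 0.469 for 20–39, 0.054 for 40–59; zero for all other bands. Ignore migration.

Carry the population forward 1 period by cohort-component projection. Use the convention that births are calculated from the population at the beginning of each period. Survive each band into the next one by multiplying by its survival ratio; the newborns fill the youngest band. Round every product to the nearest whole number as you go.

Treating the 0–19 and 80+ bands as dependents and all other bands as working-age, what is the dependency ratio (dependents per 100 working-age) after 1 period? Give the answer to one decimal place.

Numbering the groups 1..5 from youngest to oldest:
— Period 1 —
Births: 3050 × 0.469 = 1430 ; 2600 × 0.054 = 140 ⇒ total 1570
Group 2: 2300 × 0.979 = 2252
Group 3: 3050 × 0.973 = 2968
Group 4: 2600 × 0.987 = 2566
Group 5: 2700 × 0.951 + 3050 × 0.415 = 2568 + 1266 = 3834
Population now: 0–19=1570, 20–39=2252, 40–59=2968, 60–79=2566, 80+=3834
Dependents (band 0–19 + band 80+) = 1570 + 3834 = 5404; working-age = 7786; ratio = 5404/7786 × 100 = 69.4

69.4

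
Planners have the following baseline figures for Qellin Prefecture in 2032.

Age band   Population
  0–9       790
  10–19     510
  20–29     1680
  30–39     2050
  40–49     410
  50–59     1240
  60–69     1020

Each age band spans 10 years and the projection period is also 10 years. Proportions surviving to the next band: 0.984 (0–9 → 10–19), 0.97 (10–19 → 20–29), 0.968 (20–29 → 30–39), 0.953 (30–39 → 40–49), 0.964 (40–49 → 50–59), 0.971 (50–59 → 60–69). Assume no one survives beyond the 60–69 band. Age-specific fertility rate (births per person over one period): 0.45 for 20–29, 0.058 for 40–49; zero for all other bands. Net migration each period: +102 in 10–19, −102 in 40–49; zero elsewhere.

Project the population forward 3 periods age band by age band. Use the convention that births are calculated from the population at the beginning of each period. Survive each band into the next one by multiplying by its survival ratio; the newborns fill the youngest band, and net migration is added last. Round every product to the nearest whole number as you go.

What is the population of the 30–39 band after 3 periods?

— Period 1 —
Births: 1680 × 0.45 = 756, 410 × 0.058 = 24 ⇒ total 780
10–19: 790 × 0.984 = 777
20–29: 510 × 0.97 = 495
30–39: 1680 × 0.968 = 1626
40–49: 2050 × 0.953 = 1954
50–59: 410 × 0.964 = 395
60–69: 1240 × 0.971 = 1204
Net migration: 10–19 + 102 → 879; 40–49 − 102 → 1852
Giving 780 / 879 / 495 / 1626 / 1852 / 395 / 1204.
— Period 2 —
Births: 495 × 0.45 = 223, 1852 × 0.058 = 107 ⇒ total 330
10–19: 780 × 0.984 = 768
20–29: 879 × 0.97 = 853
30–39: 495 × 0.968 = 479
40–49: 1626 × 0.953 = 1550
50–59: 1852 × 0.964 = 1785
60–69: 395 × 0.971 = 384
Net migration: 10–19 + 102 → 870; 40–49 − 102 → 1448
Giving 330 / 870 / 853 / 479 / 1448 / 1785 / 384.
— Period 3 —
Births: 853 × 0.45 = 384, 1448 × 0.058 = 84 ⇒ total 468
10–19: 330 × 0.984 = 325
20–29: 870 × 0.97 = 844
30–39: 853 × 0.968 = 826
40–49: 479 × 0.953 = 456
50–59: 1448 × 0.964 = 1396
60–69: 1785 × 0.971 = 1733
Net migration: 10–19 + 102 → 427; 40–49 − 102 → 354
Giving 468 / 427 / 844 / 826 / 354 / 1396 / 1733.

826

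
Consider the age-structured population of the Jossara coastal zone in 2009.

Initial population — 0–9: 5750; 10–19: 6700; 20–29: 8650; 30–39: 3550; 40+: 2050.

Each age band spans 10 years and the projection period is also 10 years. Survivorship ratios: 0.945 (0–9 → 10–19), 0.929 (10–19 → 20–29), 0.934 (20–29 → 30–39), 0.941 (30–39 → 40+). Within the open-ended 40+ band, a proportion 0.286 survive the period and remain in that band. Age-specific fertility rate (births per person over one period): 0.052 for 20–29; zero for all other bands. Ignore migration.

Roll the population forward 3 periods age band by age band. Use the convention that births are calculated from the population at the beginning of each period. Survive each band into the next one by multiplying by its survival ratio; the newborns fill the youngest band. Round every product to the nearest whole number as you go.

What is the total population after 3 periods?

13643

[period 1]
Births: 8650 × 0.052 = 450
10–19: 5750 × 0.945 = 5434
20–29: 6700 × 0.929 = 6224
30–39: 8650 × 0.934 = 8079
40+: 3550 × 0.941 + 2050 × 0.286 = 3341 + 586 = 3927
→ [450, 5434, 6224, 8079, 3927]
[period 2]
Births: 6224 × 0.052 = 324
10–19: 450 × 0.945 = 425
20–29: 5434 × 0.929 = 5048
30–39: 6224 × 0.934 = 5813
40+: 8079 × 0.941 + 3927 × 0.286 = 7602 + 1123 = 8725
→ [324, 425, 5048, 5813, 8725]
[period 3]
Births: 5048 × 0.052 = 262
10–19: 324 × 0.945 = 306
20–29: 425 × 0.929 = 395
30–39: 5048 × 0.934 = 4715
40+: 5813 × 0.941 + 8725 × 0.286 = 5470 + 2495 = 7965
→ [262, 306, 395, 4715, 7965]
Total after period 3: 262 + 306 + 395 + 4715 + 7965 = 13643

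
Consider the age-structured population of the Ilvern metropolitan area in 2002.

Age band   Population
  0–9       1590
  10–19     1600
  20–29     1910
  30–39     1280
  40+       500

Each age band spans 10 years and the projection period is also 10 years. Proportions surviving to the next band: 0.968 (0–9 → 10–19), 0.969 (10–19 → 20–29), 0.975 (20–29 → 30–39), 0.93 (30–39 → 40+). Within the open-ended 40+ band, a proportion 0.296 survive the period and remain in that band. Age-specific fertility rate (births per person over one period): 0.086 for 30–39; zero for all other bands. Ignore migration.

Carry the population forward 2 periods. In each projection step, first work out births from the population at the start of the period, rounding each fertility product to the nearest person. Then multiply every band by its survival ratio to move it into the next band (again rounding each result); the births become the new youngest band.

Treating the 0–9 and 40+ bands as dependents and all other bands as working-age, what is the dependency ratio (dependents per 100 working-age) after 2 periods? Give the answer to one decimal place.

73.6

(Bands numbered youngest = 1 to oldest = 5.)
Period 1.
Births: 1280 × 0.086 = 110
Band 2: 1590 × 0.968 = 1539
Band 3: 1600 × 0.969 = 1550
Band 4: 1910 × 0.975 = 1862
Band 5: 1280 × 0.93 + 500 × 0.296 = 1190 + 148 = 1338
Population now: 0–9=110, 10–19=1539, 20–29=1550, 30–39=1862, 40+=1338
Period 2.
Births: 1862 × 0.086 = 160
Band 2: 110 × 0.968 = 106
Band 3: 1539 × 0.969 = 1491
Band 4: 1550 × 0.975 = 1511
Band 5: 1862 × 0.93 + 1338 × 0.296 = 1732 + 396 = 2128
Population now: 0–9=160, 10–19=106, 20–29=1491, 30–39=1511, 40+=2128
Dependents (band 0–9 + band 40+) = 160 + 2128 = 2288; working-age = 3108; ratio = 2288/3108 × 100 = 73.6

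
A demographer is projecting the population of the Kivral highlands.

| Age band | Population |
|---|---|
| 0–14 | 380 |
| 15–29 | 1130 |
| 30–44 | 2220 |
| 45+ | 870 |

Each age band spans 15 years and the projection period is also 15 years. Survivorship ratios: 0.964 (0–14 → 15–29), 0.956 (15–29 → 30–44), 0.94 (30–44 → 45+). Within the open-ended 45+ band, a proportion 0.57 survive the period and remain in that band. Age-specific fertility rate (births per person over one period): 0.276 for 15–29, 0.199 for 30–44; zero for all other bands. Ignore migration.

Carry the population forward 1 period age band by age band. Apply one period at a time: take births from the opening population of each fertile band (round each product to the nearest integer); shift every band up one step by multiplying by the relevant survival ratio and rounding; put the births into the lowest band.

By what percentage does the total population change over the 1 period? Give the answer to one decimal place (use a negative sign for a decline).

— Period 1 —
Births: 1130 × 0.276 = 312 ; 2220 × 0.199 = 442 ⇒ total 754
15–29: 380 × 0.964 = 366
30–44: 1130 × 0.956 = 1080
45+: 2220 × 0.94 + 870 × 0.57 = 2087 + 496 = 2583
→ [754, 366, 1080, 2583]
Total: 4600 → 4783; change = 183; percentage change = 4.0%

4.0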